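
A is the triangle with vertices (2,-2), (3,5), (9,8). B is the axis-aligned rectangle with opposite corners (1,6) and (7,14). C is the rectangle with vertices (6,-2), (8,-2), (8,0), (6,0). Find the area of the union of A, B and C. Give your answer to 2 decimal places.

By inclusion–exclusion:
Individual areas: |A| = 19.5, |B| = 48, |C| = 4.
|A∩B| = 1.
|A∩C| = 0.
|B∩C| = 0 (no overlap).
|A∩B∩C| = 0.
|A ∪ B ∪ C| = 71.5 − 1 + 0 = 70.50.

70.50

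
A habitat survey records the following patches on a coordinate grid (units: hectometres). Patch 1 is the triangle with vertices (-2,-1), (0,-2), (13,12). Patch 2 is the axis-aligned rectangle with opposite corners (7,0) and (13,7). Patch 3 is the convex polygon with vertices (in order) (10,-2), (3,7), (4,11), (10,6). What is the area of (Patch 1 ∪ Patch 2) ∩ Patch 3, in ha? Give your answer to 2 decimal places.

22.34

|Patch 1 ∪ Patch 2| = 61.5313.
|(Patch 1 ∪ Patch 2) ∩ Patch 3| = 22.34.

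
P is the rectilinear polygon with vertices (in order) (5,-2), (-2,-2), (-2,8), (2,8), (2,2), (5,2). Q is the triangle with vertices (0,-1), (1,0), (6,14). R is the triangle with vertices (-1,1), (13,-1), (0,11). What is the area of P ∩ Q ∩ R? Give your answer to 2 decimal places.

1.38

The intersection is the polygon with vertices (1.243,0.68), (0.703,0.757), (2,4), (2,2.8).
By the shoelace formula its area is 1.38.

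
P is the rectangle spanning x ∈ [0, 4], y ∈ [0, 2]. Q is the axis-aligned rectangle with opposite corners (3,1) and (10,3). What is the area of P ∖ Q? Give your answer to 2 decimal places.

|P∩Q|: x∈[3,4], y∈[1,2] → 1·1 = 1.
|P| = 8.
|P ∖ Q| = |P| − |P∩Q| = 8 − 1 = 7.00.

7.00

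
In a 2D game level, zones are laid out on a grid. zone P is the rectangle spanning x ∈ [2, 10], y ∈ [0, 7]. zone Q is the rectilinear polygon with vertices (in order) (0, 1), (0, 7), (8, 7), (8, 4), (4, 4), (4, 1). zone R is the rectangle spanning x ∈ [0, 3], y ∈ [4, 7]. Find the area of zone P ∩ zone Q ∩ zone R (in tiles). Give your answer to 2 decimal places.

The intersection is the polygon with vertices (2,7), (3,7), (3,4), (2,4).
By the shoelace formula its area is 3.00.

3.00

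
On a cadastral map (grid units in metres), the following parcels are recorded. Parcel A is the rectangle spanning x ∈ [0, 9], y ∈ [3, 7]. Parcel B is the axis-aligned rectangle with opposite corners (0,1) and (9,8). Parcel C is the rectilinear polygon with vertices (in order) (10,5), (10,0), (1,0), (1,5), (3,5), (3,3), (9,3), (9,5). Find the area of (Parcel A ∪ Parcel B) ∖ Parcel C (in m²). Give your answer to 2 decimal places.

|Parcel A ∪ Parcel B| = 63.
|(Parcel A ∪ Parcel B) ∩ Parcel C| = 20.
|(Parcel A ∪ Parcel B) ∖ Parcel C| = 63 − 20 = 43.00.

43.00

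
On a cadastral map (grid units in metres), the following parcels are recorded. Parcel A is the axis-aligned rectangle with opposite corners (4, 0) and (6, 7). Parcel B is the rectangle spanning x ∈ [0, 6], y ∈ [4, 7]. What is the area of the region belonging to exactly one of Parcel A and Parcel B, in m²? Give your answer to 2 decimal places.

|Parcel A∩Parcel B|: x∈[4,6], y∈[4,7] → 2·3 = 6.
|Parcel A △ Parcel B| = |Parcel A| + |Parcel B| − 2·|Parcel A∩Parcel B| = 14 + 18 − 12 = 20.00.

20.00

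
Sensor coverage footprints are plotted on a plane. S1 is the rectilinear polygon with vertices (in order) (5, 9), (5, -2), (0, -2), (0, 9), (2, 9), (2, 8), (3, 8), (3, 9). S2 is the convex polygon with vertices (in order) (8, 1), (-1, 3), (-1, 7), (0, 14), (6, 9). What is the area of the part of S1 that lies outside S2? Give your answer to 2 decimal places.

21.11

|S1| = 54, |S1∩S2| = 32.8889.
|S1 ∖ S2| = |S1| − |S1∩S2| = 54 − 32.8889 = 21.11.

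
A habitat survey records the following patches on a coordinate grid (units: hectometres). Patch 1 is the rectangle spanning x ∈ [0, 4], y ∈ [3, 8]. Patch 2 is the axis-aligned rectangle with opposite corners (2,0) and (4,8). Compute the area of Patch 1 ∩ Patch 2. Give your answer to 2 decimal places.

|Patch 1∩Patch 2|: x∈[2,4], y∈[3,8] → 2·5 = 10.

10.00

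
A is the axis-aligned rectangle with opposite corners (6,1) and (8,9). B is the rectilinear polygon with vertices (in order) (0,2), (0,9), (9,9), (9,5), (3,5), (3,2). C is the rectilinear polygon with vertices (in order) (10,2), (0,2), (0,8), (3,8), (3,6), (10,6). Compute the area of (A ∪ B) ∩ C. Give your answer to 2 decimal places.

|A ∪ B| = 53.
|(A ∪ B) ∩ C| = 30.00.

30.00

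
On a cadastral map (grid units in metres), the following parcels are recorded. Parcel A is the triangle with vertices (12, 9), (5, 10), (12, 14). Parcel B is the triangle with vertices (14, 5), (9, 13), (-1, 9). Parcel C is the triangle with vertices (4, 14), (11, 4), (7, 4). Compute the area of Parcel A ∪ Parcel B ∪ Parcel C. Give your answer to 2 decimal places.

By inclusion–exclusion:
Individual areas: |Parcel A| = 17.5, |Parcel B| = 50, |Parcel C| = 20.
|Parcel A∩Parcel B| = 9.9736.
|Parcel A∩Parcel C| = 0.9056.
|Parcel B∩Parcel C| = 9.4655.
|Parcel A∩Parcel B∩Parcel C| = 0.9056.
|Parcel A ∪ Parcel B ∪ Parcel C| = 87.5 − 20.3447 + 0.9056 = 68.06.

68.06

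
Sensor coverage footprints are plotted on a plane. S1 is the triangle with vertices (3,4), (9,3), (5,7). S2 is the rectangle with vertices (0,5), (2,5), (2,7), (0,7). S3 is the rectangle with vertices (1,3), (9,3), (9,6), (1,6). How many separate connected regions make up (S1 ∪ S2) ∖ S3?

(S1 ∪ S2) ∖ S3 splits into 2 disjoint pieces (area 0.8333, area 3).

2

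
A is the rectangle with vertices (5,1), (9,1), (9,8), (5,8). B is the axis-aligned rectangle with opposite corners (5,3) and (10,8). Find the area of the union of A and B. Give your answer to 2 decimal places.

By inclusion–exclusion:
Individual areas: |A| = 28, |B| = 25.
|A∩B|: x∈[5,9], y∈[3,8] → 4·5 = 20.
|A ∪ B| = 53 − 20 = 33.00.

33.00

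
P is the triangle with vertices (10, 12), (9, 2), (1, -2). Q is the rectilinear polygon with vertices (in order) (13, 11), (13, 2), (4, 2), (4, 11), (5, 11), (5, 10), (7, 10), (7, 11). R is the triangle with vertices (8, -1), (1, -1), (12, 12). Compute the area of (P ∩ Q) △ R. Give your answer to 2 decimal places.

32.53

|P ∩ Q| = 26.7286.
|(P ∩ Q) ∩ R| = 19.848.
|(P ∩ Q) △ R| = 26.7286 + 45.5 − 39.696 = 32.53.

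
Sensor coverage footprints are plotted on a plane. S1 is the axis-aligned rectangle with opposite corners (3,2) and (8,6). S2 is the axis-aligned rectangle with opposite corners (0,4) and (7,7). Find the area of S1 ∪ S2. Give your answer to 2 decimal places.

By inclusion–exclusion:
Individual areas: |S1| = 20, |S2| = 21.
|S1∩S2|: x∈[3,7], y∈[4,6] → 4·2 = 8.
|S1 ∪ S2| = 41 − 8 = 33.00.

33.00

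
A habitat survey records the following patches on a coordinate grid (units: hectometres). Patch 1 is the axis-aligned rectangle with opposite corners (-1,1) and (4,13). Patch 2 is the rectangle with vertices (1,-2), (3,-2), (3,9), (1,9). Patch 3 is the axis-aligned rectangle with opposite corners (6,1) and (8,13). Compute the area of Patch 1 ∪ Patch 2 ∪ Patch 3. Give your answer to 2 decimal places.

By inclusion–exclusion:
Individual areas: |Patch 1| = 60, |Patch 2| = 22, |Patch 3| = 24.
|Patch 1∩Patch 2|: x∈[1,3], y∈[1,9] → 2·8 = 16.
|Patch 1∩Patch 3| = 0 (no overlap).
|Patch 2∩Patch 3| = 0 (no overlap).
|Patch 1∩Patch 2∩Patch 3| = 0.
|Patch 1 ∪ Patch 2 ∪ Patch 3| = 106 − 16 + 0 = 90.00.

90.00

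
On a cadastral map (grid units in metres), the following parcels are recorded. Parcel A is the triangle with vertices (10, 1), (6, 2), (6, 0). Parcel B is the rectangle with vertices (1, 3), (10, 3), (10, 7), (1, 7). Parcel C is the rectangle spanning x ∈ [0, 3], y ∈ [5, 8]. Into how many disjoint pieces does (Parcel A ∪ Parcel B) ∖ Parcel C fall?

(Parcel A ∪ Parcel B) ∖ Parcel C splits into 2 disjoint pieces (area 4, area 32).

2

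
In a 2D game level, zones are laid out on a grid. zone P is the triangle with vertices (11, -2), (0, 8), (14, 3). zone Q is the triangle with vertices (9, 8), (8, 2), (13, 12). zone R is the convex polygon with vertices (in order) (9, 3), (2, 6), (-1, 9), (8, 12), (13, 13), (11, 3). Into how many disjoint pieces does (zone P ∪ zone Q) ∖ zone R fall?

(zone P ∪ zone Q) ∖ zone R splits into 2 disjoint pieces (area 0.0417, area 27.7162).

2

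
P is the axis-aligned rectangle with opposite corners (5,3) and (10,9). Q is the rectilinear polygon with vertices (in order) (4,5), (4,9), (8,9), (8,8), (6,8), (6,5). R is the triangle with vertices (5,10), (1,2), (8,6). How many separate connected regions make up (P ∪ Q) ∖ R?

(P ∪ Q) ∖ R splits into 2 disjoint pieces (area 21.8036, area 0.25).

2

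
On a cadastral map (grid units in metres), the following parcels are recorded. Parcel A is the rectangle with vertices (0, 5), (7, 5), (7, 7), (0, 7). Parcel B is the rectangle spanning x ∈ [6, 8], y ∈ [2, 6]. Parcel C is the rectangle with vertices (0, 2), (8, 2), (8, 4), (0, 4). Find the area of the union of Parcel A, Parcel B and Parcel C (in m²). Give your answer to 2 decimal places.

33.00

By inclusion–exclusion:
Individual areas: |Parcel A| = 14, |Parcel B| = 8, |Parcel C| = 16.
|Parcel A∩Parcel B|: x∈[6,7], y∈[5,6] → 1·1 = 1.
|Parcel A∩Parcel C| = 0 (no overlap).
|Parcel B∩Parcel C|: x∈[6,8], y∈[2,4] → 2·2 = 4.
|Parcel A∩Parcel B∩Parcel C| = 0.
|Parcel A ∪ Parcel B ∪ Parcel C| = 38 − 5 + 0 = 33.00.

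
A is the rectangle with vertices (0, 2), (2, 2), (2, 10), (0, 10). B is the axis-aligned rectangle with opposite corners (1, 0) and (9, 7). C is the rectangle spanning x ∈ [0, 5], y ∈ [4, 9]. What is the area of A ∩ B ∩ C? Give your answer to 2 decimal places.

The intersection is the polygon with vertices (1,7), (2,7), (2,4), (1,4).
By the shoelace formula its area is 3.00.

3.00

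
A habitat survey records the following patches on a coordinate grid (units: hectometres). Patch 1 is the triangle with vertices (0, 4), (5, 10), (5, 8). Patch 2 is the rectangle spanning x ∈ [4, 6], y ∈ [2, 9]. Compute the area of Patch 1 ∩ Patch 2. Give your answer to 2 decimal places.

1.38

The intersection is the polygon with vertices (4.167,9), (5,9), (5,8), (4,7.2), (4,8.8).
By the shoelace formula its area is 1.38.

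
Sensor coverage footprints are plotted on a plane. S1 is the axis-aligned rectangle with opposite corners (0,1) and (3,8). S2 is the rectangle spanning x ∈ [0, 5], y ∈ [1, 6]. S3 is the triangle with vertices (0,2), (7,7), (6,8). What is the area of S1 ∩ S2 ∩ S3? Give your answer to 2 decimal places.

1.29

The intersection is the polygon with vertices (3,4.143), (0,2), (3,5).
By the shoelace formula its area is 1.29.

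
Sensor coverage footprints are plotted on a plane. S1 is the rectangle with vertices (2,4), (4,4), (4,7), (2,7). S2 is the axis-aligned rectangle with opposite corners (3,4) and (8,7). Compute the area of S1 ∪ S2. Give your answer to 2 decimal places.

18.00

By inclusion–exclusion:
Individual areas: |S1| = 6, |S2| = 15.
|S1∩S2|: x∈[3,4], y∈[4,7] → 1·3 = 3.
|S1 ∪ S2| = 21 − 3 = 18.00.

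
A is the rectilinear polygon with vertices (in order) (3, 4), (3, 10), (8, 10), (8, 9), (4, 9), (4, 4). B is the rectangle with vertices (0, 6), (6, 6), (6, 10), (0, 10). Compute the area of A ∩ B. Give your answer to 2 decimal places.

The intersection is the polygon with vertices (3,10), (6,10), (6,9), (4,9), (4,6), (3,6).
By the shoelace formula its area is 6.00.

6.00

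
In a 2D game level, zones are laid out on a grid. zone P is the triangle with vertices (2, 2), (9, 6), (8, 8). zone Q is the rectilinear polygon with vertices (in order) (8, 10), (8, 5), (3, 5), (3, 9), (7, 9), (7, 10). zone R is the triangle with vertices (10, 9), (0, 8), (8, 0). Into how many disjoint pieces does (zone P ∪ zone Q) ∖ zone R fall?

2

(zone P ∪ zone Q) ∖ zone R splits into 2 disjoint pieces (area 1.0909, area 3.25).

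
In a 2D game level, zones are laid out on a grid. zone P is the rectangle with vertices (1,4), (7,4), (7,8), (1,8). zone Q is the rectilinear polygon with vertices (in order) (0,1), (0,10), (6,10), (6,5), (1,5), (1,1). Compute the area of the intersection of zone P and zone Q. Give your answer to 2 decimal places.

15.00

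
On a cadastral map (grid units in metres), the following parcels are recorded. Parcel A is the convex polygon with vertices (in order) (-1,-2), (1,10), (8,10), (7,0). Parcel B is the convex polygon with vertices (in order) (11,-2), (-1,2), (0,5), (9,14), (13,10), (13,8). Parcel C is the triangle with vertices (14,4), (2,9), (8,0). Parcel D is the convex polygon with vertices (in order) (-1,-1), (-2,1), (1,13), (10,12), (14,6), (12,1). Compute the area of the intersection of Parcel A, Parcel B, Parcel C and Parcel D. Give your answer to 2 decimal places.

15.13

The intersection is the polygon with vertices (7.664,6.64), (7.13,1.304), (2.8,7.8), (3.412,8.412).
By the shoelace formula its area is 15.13.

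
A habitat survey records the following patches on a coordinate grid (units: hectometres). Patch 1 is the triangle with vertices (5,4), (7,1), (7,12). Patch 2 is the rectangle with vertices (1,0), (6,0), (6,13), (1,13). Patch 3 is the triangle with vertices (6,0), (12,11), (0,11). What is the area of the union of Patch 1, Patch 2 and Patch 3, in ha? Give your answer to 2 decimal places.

99.15

By inclusion–exclusion:
Individual areas: |Patch 1| = 11, |Patch 2| = 65, |Patch 3| = 66.
|Patch 1∩Patch 2| = 2.75.
|Patch 1∩Patch 3| = 10.7708.
|Patch 2∩Patch 3| = 32.0833.
|Patch 1∩Patch 2∩Patch 3| = 2.75.
|Patch 1 ∪ Patch 2 ∪ Patch 3| = 142 − 45.6042 + 2.75 = 99.15.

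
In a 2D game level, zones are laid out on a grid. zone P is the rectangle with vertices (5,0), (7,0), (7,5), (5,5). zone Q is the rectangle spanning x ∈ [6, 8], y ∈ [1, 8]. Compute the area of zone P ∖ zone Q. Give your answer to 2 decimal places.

|zone P∩zone Q|: x∈[6,7], y∈[1,5] → 1·4 = 4.
|zone P| = 10.
|zone P ∖ zone Q| = |zone P| − |zone P∩zone Q| = 10 − 4 = 6.00.

6.00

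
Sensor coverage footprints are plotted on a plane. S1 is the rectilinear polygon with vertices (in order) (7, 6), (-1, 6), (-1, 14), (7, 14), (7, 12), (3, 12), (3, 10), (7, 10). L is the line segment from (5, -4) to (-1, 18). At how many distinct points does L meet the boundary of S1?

The segment meets the boundary at (0.091,14), (2.273,6).

2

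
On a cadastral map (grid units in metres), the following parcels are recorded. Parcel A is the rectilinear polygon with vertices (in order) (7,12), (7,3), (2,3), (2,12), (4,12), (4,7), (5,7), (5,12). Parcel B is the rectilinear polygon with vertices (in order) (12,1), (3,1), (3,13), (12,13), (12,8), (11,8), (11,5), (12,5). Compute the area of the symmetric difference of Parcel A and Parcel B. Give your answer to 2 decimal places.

|Parcel A| = 40, |Parcel B| = 105, |Parcel A∩Parcel B| = 31.
|Parcel A △ Parcel B| = |Parcel A| + |Parcel B| − 2·|Parcel A∩Parcel B| = 40 + 105 − 62 = 83.00.

83.00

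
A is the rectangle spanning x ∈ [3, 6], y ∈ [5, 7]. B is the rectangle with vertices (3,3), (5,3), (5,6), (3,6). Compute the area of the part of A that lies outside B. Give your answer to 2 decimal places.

4.00

|A∩B|: x∈[3,5], y∈[5,6] → 2·1 = 2.
|A| = 6.
|A ∖ B| = |A| − |A∩B| = 6 − 2 = 4.00.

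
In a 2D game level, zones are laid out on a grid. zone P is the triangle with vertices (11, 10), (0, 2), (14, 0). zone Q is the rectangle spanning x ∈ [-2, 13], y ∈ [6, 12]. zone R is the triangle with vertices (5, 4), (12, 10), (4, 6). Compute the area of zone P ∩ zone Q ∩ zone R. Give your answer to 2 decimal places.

The intersection is the polygon with vertices (11.204,9.318), (7.333,6), (5.5,6), (8.8,8.4), (11.13,9.565).
By the shoelace formula its area is 4.74.

4.74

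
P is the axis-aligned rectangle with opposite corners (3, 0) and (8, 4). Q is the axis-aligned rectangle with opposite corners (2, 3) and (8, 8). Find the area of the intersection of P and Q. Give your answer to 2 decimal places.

|P∩Q|: x∈[3,8], y∈[3,4] → 5·1 = 5.

5.00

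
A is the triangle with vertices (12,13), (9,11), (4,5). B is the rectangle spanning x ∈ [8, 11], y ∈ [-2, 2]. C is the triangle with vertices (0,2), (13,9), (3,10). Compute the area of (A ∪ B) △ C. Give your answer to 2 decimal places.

54.14

|A ∪ B| = 16.
|(A ∪ B) ∩ C| = 1.679.
|(A ∪ B) △ C| = 16 + 41.5 − 3.358 = 54.14.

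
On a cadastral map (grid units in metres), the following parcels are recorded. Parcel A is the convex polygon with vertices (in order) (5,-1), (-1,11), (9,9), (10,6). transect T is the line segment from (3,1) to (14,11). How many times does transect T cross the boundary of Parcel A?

2

The segment meets the boundary at (9.651,7.047), (3.688,1.625).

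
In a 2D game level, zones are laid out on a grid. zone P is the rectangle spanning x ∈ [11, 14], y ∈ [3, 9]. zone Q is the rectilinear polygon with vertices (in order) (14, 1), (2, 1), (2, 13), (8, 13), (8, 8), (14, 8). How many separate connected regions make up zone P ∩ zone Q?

1

zone P ∩ zone Q is a single connected region.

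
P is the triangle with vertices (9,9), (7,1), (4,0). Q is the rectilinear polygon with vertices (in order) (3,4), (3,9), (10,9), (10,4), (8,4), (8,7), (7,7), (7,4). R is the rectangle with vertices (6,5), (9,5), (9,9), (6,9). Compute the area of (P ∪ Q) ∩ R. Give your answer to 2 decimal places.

The region (P ∪ Q) ∩ R has outer boundary with vertices (9,9), (9,5), (8,5), (6,5), (6,9) (shoelace area 12.00).
It has a hole with vertices (7,7), (7,5.4), (7.889,7) (area 0.71).
Net area = 12.00 − 0.71 = 11.29.

11.29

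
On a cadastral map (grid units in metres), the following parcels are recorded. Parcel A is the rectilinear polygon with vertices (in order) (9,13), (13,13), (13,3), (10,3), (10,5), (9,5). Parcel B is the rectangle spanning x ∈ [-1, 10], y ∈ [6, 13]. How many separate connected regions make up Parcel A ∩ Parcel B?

1

Parcel A ∩ Parcel B is a single connected region.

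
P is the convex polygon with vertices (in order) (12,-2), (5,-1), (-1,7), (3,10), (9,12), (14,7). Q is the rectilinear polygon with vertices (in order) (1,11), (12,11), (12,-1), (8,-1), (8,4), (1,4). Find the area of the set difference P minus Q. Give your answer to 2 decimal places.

|P| = 135, |P∩Q| = 89.9583.
|P ∖ Q| = |P| − |P∩Q| = 135 − 89.9583 = 45.04.

45.04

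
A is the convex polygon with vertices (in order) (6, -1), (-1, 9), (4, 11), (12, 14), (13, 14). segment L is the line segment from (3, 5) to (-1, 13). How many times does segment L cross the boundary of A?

1

The segment meets the boundary at (0.667,9.667).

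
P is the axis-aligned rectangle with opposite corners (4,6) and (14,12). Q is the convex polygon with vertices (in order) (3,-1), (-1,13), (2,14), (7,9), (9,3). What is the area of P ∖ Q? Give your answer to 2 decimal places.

45.00

|P| = 60, |P∩Q| = 15.
|P ∖ Q| = |P| − |P∩Q| = 60 − 15 = 45.00.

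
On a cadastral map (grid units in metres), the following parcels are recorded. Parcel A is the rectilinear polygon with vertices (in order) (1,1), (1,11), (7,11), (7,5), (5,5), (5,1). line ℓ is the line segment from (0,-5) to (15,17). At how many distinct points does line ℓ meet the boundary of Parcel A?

The segment meets the boundary at (7,5.267), (6.818,5), (5,2.333), (4.091,1).

4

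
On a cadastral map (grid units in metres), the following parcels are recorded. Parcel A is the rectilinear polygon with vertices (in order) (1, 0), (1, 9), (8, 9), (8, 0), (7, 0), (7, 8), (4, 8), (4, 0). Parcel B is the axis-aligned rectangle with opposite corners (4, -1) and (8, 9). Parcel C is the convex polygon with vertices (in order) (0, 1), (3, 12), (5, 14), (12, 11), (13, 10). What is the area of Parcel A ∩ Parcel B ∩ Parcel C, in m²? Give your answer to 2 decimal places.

5.81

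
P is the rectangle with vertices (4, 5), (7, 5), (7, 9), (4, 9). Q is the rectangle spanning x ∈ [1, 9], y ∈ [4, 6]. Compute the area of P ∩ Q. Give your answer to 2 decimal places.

|P∩Q|: x∈[4,7], y∈[5,6] → 3·1 = 3.

3.00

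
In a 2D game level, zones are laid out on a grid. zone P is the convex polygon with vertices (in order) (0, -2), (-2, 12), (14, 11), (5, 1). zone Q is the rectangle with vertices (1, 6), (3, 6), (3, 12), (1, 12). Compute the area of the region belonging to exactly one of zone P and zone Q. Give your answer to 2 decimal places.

|zone P| = 122.5, |zone Q| = 12, |zone P∩zone Q| = 11.5.
|zone P △ zone Q| = |zone P| + |zone Q| − 2·|zone P∩zone Q| = 122.5 + 12 − 23 = 111.50.

111.50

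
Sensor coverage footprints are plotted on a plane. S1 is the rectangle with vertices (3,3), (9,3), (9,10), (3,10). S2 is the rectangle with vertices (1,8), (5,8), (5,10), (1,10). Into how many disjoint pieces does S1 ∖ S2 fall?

1

S1 ∖ S2 is a single connected region.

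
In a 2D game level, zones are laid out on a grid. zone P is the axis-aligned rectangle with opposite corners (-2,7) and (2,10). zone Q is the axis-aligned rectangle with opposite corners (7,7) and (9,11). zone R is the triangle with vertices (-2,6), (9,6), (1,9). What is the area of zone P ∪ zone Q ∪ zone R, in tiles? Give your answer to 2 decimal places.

32.69

By inclusion–exclusion:
Individual areas: |zone P| = 12, |zone Q| = 8, |zone R| = 16.5.
|zone P∩zone Q| = 0 (no overlap).
|zone P∩zone R| = 3.8125.
|zone Q∩zone R| = 0.
|zone P∩zone Q∩zone R| = 0.
|zone P ∪ zone Q ∪ zone R| = 36.5 − 3.8125 + 0 = 32.69.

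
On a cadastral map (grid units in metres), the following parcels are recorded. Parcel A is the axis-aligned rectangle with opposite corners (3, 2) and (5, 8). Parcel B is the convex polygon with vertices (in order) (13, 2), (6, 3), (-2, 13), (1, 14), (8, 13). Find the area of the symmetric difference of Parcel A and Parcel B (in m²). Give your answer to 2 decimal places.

93.00

|Parcel A| = 12, |Parcel B| = 91, |Parcel A∩Parcel B| = 5.
|Parcel A △ Parcel B| = |Parcel A| + |Parcel B| − 2·|Parcel A∩Parcel B| = 12 + 91 − 10 = 93.00.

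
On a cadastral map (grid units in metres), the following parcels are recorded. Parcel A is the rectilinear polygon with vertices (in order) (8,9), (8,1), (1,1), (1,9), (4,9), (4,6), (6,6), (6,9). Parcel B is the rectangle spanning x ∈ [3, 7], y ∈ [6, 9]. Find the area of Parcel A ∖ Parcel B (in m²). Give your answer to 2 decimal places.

44.00

|Parcel A| = 50, |Parcel A∩Parcel B| = 6.
|Parcel A ∖ Parcel B| = |Parcel A| − |Parcel A∩Parcel B| = 50 − 6 = 44.00.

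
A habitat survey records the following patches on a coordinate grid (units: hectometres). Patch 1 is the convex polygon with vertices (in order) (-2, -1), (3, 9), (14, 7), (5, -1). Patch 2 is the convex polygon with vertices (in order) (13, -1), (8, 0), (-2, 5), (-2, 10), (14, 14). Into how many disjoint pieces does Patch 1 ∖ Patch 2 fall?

2

Patch 1 ∖ Patch 2 splits into 2 disjoint pieces (area 24.8, area 0.1224).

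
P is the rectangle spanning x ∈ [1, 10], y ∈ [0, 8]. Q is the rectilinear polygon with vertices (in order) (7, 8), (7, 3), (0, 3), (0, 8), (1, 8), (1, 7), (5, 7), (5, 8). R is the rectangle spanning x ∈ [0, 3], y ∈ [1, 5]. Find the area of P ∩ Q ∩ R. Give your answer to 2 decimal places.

4.00

The intersection is the polygon with vertices (1,3), (1,5), (3,5), (3,3).
By the shoelace formula its area is 4.00.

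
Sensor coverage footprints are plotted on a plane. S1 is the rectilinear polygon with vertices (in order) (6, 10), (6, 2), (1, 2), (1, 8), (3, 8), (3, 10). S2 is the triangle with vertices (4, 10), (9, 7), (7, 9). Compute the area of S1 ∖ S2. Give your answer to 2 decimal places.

35.47

|S1| = 36, |S1∩S2| = 0.5333.
|S1 ∖ S2| = |S1| − |S1∩S2| = 36 − 0.5333 = 35.47.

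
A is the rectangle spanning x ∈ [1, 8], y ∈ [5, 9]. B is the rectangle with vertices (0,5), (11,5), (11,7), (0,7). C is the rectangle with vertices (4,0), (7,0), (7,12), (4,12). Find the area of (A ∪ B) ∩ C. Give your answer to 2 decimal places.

The region (A ∪ B) ∩ C is the polygon with vertices (7,9), (7,5), (4,5), (4,9).
By the shoelace formula its area is 12.00.

12.00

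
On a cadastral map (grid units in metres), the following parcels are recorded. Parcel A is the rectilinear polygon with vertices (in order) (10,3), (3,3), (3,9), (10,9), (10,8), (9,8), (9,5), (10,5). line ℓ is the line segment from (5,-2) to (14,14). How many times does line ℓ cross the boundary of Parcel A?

2

The segment meets the boundary at (9,5.111), (7.812,3).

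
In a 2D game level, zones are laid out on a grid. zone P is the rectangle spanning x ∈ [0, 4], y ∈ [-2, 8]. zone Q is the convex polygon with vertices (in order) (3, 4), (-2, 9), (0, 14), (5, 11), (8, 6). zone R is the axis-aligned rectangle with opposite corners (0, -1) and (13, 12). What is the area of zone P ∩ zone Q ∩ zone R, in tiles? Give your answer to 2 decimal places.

11.30

The intersection is the polygon with vertices (4,8), (4,4.4), (3,4), (0,7), (0,8).
By the shoelace formula its area is 11.30.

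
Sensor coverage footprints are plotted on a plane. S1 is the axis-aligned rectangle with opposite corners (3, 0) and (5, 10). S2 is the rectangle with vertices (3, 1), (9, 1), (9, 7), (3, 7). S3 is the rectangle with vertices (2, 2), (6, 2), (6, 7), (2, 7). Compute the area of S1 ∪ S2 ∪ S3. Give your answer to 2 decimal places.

49.00

By inclusion–exclusion:
Individual areas: |S1| = 20, |S2| = 36, |S3| = 20.
|S1∩S2|: x∈[3,5], y∈[1,7] → 2·6 = 12.
|S1∩S3|: x∈[3,5], y∈[2,7] → 2·5 = 10.
|S2∩S3|: x∈[3,6], y∈[2,7] → 3·5 = 15.
|S1∩S2∩S3| = 10.
|S1 ∪ S2 ∪ S3| = 76 − 37 + 10 = 49.00.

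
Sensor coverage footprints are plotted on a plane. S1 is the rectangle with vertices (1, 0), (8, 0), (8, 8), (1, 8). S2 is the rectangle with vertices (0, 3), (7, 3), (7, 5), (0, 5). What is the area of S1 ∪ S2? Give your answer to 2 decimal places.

By inclusion–exclusion:
Individual areas: |S1| = 56, |S2| = 14.
|S1∩S2|: x∈[1,7], y∈[3,5] → 6·2 = 12.
|S1 ∪ S2| = 70 − 12 = 58.00.

58.00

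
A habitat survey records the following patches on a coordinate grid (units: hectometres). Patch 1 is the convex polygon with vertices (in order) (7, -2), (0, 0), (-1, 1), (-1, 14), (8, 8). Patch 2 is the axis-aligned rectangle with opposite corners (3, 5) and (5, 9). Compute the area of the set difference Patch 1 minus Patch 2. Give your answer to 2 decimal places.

94.50

|Patch 1| = 102.5, |Patch 1∩Patch 2| = 8.
|Patch 1 ∖ Patch 2| = |Patch 1| − |Patch 1∩Patch 2| = 102.5 − 8 = 94.50.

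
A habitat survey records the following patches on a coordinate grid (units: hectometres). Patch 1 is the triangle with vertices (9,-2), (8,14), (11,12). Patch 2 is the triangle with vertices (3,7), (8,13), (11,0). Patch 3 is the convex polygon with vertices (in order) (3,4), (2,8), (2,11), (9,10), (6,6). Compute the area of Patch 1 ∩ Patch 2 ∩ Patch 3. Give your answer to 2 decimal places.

0.33

The intersection is the polygon with vertices (8.765,9.686), (8.308,9.077), (8.243,10.108), (8.682,10.046).
By the shoelace formula its area is 0.33.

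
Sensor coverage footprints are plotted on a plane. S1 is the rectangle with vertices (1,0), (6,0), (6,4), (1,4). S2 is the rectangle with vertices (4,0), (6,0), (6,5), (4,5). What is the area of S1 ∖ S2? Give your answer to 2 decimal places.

12.00

|S1∩S2|: x∈[4,6], y∈[0,4] → 2·4 = 8.
|S1| = 20.
|S1 ∖ S2| = |S1| − |S1∩S2| = 20 − 8 = 12.00.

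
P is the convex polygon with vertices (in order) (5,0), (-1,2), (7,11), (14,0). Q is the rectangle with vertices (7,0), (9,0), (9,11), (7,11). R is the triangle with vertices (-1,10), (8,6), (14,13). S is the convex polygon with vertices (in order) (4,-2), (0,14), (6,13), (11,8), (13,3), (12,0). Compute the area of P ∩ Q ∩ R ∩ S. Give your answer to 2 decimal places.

6.05

The intersection is the polygon with vertices (8,6), (7,6.444), (7,11), (9,7.857), (9,7.167).
By the shoelace formula its area is 6.05.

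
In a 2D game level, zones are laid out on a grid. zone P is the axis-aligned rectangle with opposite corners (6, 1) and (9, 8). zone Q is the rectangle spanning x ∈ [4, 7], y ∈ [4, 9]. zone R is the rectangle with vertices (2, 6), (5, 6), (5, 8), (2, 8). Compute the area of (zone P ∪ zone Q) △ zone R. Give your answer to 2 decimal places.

34.00

|zone P ∪ zone Q| = 32.
|(zone P ∪ zone Q) ∩ zone R| = 2.
|(zone P ∪ zone Q) △ zone R| = 32 + 6 − 4 = 34.00.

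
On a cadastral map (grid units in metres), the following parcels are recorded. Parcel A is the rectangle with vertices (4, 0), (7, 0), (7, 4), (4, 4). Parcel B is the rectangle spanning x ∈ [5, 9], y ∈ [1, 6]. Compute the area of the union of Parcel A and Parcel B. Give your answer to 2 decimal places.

By inclusion–exclusion:
Individual areas: |Parcel A| = 12, |Parcel B| = 20.
|Parcel A∩Parcel B|: x∈[5,7], y∈[1,4] → 2·3 = 6.
|Parcel A ∪ Parcel B| = 32 − 6 = 26.00.

26.00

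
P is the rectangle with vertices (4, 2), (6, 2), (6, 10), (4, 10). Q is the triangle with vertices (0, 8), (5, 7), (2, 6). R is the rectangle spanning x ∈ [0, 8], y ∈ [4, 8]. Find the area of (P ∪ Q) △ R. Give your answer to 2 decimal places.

|P ∪ Q| = 19.7333.
|(P ∪ Q) ∩ R| = 11.7333.
|(P ∪ Q) △ R| = 19.7333 + 32 − 23.4667 = 28.27.

28.27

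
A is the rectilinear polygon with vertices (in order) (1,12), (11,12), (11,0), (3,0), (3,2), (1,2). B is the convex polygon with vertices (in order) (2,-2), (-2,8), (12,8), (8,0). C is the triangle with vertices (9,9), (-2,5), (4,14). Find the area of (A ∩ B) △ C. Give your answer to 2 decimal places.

|A ∩ B| = 67.
|(A ∩ B) ∩ C| = 5.0114.
|(A ∩ B) △ C| = 67 + 37.5 − 10.0227 = 94.48.

94.48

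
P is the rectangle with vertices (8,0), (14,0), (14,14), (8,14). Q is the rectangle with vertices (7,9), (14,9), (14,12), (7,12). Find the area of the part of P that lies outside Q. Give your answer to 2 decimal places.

|P∩Q|: x∈[8,14], y∈[9,12] → 6·3 = 18.
|P| = 84.
|P ∖ Q| = |P| − |P∩Q| = 84 − 18 = 66.00.

66.00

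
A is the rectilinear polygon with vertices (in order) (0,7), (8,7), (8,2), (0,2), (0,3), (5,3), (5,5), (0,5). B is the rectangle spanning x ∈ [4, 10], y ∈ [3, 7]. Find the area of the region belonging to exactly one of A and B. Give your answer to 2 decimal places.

26.00

|A| = 30, |B| = 24, |A∩B| = 14.
|A △ B| = |A| + |B| − 2·|A∩B| = 30 + 24 − 28 = 26.00.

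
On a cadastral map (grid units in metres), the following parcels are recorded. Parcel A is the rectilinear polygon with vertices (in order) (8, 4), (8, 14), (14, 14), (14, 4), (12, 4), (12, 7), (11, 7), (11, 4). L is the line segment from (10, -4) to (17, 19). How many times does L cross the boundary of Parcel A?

The segment meets the boundary at (14,9.143), (12.435,4).

2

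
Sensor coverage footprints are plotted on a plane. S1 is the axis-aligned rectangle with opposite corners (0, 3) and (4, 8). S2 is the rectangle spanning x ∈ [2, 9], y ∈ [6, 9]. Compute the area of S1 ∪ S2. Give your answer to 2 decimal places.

37.00

By inclusion–exclusion:
Individual areas: |S1| = 20, |S2| = 21.
|S1∩S2|: x∈[2,4], y∈[6,8] → 2·2 = 4.
|S1 ∪ S2| = 41 − 4 = 37.00.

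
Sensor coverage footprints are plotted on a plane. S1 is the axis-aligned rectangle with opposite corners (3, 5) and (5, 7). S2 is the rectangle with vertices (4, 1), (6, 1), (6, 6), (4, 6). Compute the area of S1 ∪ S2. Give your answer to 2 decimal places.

13.00

By inclusion–exclusion:
Individual areas: |S1| = 4, |S2| = 10.
|S1∩S2|: x∈[4,5], y∈[5,6] → 1·1 = 1.
|S1 ∪ S2| = 14 − 1 = 13.00.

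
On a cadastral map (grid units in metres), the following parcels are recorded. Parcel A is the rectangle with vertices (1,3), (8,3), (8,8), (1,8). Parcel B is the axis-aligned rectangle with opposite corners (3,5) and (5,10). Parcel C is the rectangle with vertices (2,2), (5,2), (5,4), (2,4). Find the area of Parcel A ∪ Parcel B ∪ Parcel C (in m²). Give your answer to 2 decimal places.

By inclusion–exclusion:
Individual areas: |Parcel A| = 35, |Parcel B| = 10, |Parcel C| = 6.
|Parcel A∩Parcel B|: x∈[3,5], y∈[5,8] → 2·3 = 6.
|Parcel A∩Parcel C|: x∈[2,5], y∈[3,4] → 3·1 = 3.
|Parcel B∩Parcel C| = 0 (no overlap).
|Parcel A∩Parcel B∩Parcel C| = 0.
|Parcel A ∪ Parcel B ∪ Parcel C| = 51 − 9 + 0 = 42.00.

42.00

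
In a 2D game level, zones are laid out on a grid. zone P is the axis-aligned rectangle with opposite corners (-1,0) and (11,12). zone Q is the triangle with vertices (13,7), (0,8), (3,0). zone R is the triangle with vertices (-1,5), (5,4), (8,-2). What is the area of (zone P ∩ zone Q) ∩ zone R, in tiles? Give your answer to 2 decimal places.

The region (zone P ∩ zone Q) ∩ zone R is the polygon with vertices (4.278,0.895), (2,2.667), (1.267,4.622), (5,4), (5.963,2.074).
By the shoelace formula its area is 9.79.

9.79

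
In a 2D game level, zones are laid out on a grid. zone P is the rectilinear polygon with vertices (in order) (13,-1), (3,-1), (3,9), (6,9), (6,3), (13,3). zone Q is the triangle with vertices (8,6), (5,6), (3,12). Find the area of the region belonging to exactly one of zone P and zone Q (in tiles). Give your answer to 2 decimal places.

58.30

|zone P| = 58, |zone Q| = 9, |zone P∩zone Q| = 4.35.
|zone P △ zone Q| = |zone P| + |zone Q| − 2·|zone P∩zone Q| = 58 + 9 − 8.7 = 58.30.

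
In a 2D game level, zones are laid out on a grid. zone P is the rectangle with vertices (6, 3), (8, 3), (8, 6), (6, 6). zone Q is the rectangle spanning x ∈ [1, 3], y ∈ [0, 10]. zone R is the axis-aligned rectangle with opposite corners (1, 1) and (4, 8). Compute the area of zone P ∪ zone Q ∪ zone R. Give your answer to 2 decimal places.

33.00

By inclusion–exclusion:
Individual areas: |zone P| = 6, |zone Q| = 20, |zone R| = 21.
|zone P∩zone Q| = 0 (no overlap).
|zone P∩zone R| = 0 (no overlap).
|zone Q∩zone R|: x∈[1,3], y∈[1,8] → 2·7 = 14.
|zone P∩zone Q∩zone R| = 0.
|zone P ∪ zone Q ∪ zone R| = 47 − 14 + 0 = 33.00.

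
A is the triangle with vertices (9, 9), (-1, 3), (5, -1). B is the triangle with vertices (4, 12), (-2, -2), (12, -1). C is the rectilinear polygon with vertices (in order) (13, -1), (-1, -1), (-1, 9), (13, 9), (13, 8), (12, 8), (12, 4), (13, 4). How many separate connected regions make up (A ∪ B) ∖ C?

(A ∪ B) ∖ C splits into 2 disjoint pieces (area 7.1667, area 4.6978).

2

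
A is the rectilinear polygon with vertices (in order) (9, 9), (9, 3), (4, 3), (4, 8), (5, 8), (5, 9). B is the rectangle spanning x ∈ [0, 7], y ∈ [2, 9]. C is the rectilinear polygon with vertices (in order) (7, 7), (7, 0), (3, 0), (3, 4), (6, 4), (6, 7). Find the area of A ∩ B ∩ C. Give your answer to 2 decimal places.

The intersection is the polygon with vertices (4,4), (6,4), (6,7), (7,7), (7,3), (4,3).
By the shoelace formula its area is 6.00.

6.00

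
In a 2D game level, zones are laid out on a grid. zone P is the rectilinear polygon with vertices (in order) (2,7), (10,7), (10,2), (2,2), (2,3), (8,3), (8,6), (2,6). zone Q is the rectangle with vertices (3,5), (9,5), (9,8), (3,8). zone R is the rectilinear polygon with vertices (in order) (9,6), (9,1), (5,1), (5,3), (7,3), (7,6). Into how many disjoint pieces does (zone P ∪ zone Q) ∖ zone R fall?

2

(zone P ∪ zone Q) ∖ zone R splits into 2 disjoint pieces (area 22, area 3).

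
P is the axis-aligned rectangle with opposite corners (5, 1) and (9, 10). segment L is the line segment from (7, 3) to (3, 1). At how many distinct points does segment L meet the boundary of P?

1

The segment meets the boundary at (5,2).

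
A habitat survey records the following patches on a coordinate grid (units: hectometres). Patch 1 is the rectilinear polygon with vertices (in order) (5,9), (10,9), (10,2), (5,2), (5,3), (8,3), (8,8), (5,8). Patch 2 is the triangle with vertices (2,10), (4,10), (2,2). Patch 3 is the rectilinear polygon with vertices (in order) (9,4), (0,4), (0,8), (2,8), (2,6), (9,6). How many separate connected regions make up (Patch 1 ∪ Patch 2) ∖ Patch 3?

3

(Patch 1 ∪ Patch 2) ∖ Patch 3 splits into 3 disjoint pieces (area 18, area 6, area 0.5).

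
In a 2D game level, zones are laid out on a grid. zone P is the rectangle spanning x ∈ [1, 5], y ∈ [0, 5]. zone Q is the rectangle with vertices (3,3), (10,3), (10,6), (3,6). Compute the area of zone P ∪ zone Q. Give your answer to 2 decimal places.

By inclusion–exclusion:
Individual areas: |zone P| = 20, |zone Q| = 21.
|zone P∩zone Q|: x∈[3,5], y∈[3,5] → 2·2 = 4.
|zone P ∪ zone Q| = 41 − 4 = 37.00.

37.00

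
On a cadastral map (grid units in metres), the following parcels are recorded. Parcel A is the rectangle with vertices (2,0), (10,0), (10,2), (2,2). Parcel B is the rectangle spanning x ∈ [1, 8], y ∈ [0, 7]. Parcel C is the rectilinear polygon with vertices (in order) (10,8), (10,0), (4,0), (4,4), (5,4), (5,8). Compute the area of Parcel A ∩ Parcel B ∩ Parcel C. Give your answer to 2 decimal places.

8.00

The intersection is the polygon with vertices (8,2), (8,0), (4,0), (4,2).
By the shoelace formula its area is 8.00.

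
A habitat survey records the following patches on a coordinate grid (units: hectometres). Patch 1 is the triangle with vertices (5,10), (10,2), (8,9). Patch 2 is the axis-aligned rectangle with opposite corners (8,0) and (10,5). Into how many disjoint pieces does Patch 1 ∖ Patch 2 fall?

Patch 1 ∖ Patch 2 is a single connected region.

1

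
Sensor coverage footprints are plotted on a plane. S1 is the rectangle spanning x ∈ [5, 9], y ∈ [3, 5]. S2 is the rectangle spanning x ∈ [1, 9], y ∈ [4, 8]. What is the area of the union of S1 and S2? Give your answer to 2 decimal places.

By inclusion–exclusion:
Individual areas: |S1| = 8, |S2| = 32.
|S1∩S2|: x∈[5,9], y∈[4,5] → 4·1 = 4.
|S1 ∪ S2| = 40 − 4 = 36.00.

36.00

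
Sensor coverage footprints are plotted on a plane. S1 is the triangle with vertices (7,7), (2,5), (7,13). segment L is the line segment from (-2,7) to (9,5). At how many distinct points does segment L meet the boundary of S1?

The segment meets the boundary at (4.188,5.875), (2.714,6.143).

2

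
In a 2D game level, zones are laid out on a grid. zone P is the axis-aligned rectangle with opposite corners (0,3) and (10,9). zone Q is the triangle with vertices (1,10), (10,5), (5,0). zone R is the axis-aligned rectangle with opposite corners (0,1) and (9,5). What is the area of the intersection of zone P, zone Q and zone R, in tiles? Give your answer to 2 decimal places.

The intersection is the polygon with vertices (8,3), (3.8,3), (3,5), (9,5), (9,4).
By the shoelace formula its area is 10.70.

10.70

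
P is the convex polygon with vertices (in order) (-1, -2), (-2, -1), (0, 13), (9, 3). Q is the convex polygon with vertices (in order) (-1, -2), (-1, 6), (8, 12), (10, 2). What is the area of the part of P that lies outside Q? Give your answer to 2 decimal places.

|P| = 80.5, |P∩Q| = 62.0521.
|P ∖ Q| = |P| − |P∩Q| = 80.5 − 62.0521 = 18.45.

18.45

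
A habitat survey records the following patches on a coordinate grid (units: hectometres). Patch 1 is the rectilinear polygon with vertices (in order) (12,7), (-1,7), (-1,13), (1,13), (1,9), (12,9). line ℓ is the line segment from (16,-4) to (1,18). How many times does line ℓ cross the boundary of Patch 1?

2

The segment meets the boundary at (7.136,9), (8.5,7).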